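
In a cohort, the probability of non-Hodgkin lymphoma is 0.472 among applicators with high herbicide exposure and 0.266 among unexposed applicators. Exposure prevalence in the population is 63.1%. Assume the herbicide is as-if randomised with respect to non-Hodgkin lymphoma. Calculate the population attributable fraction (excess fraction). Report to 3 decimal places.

Let p₁ = 0.472, p₀ = 0.266.
Overall risk P(Y=1) = π·p₁ + (1−π)·p₀ = 0.631×0.472 + 0.369×0.266 = 0.39599.
Under exogeneity, PAF = [P(Y=1) − p₀] / P(Y=1).
PAF = (0.39599 − 0.266) / 0.39599 ≈ 0.3283

PAF ≈ 0.328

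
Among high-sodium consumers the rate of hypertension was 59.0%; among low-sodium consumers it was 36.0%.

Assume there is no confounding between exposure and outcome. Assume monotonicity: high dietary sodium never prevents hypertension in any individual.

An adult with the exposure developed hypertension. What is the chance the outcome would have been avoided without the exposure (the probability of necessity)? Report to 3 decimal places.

PN ≈ 0.390

p₁ = 0.59, p₀ = 0.36.
Under exogeneity and monotonicity, PN = (p₁ − p₀) / p₁.
PN = (0.59 − 0.36) / 0.59 = 0.23 / 0.59 ≈ 0.3898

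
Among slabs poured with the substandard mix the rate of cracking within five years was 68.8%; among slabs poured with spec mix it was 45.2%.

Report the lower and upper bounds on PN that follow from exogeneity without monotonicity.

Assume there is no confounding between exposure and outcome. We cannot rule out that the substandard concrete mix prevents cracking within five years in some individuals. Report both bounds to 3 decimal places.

0.343 ≤ PN ≤ 0.797

p₁ = 0.688, p₀ = 0.452.
Under exogeneity alone the bounds on PN are max{0,(p₁−p₀)/p₁} ≤ PN ≤ min{1,(1−p₀)/p₁}.
  lower = (p₁ − p₀)/p₁ = 0.236 / 0.688 ≈ 0.3430
  upper = min{1, (1 − p₀)/p₁} = 0.548 / 0.688 ≈ 0.7965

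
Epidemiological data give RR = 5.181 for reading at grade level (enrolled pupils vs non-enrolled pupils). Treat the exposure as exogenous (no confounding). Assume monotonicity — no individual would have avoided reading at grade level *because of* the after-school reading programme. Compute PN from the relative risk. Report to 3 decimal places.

PN ≈ 0.807

Under exogeneity and monotonicity, PN = (RR − 1) / RR = 1 − 1/RR.
PN = (5.181 − 1) / 5.181 = 4.181 / 5.181 ≈ 0.8070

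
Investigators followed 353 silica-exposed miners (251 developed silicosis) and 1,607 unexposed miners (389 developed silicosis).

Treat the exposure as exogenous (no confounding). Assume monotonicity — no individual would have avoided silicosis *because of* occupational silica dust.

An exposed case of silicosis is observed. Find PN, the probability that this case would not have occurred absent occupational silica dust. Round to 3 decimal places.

p₁ = P(outcome | exposed) = 251/353 = 0.71105
p₀ = P(outcome | unexposed) = 389/1607 = 0.24207
Under exogeneity and monotonicity, PN = (p₁ − p₀) / p₁.
PN = (0.71105 − 0.24207) / 0.71105 = 0.46898 / 0.71105 ≈ 0.6596

PN ≈ 0.660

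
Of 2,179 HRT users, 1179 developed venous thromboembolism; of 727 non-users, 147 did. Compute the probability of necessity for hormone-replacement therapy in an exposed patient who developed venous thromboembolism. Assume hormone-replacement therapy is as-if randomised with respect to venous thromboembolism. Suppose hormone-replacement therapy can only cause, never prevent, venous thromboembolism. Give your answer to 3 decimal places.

p₁ = P(outcome | exposed) = 1179/2179 = 0.54107
p₀ = P(outcome | unexposed) = 147/727 = 0.2022
Under exogeneity and monotonicity, PN = (p₁ − p₀) / p₁.
PN = (0.54107 − 0.2022) / 0.54107 = 0.33887 / 0.54107 ≈ 0.6263

PN ≈ 0.626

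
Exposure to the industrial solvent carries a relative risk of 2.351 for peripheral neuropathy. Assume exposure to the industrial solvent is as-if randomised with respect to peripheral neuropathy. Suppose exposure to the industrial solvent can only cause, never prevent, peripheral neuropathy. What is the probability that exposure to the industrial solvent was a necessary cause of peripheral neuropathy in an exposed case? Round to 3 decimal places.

PN ≈ 0.575

Under exogeneity and monotonicity, PN = (RR − 1) / RR = 1 − 1/RR.
PN = (2.351 − 1) / 2.351 = 1.351 / 2.351 ≈ 0.5746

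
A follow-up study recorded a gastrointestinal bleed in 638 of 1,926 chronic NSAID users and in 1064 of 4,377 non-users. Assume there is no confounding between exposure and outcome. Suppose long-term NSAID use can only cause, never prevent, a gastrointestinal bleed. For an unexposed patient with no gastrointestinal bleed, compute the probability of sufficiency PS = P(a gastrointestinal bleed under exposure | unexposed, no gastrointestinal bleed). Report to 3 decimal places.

PS ≈ 0.116

p₁ = P(outcome | exposed) = 638/1926 = 0.33126
p₀ = P(outcome | unexposed) = 1064/4377 = 0.24309
Under exogeneity and monotonicity, PS = (p₁ − p₀) / (1 − p₀).
PS = (0.33126 − 0.24309) / (1 − 0.24309) = 0.088168 / 0.75691 ≈ 0.1165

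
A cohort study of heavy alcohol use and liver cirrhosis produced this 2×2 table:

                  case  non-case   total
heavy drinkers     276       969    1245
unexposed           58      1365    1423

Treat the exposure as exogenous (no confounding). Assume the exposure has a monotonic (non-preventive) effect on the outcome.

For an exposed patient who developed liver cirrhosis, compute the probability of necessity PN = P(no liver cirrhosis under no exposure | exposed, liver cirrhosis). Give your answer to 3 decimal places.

p₁ = P(outcome | exposed) = 276/1245 = 0.22169
p₀ = P(outcome | unexposed) = 58/1423 = 0.040759
Under exogeneity and monotonicity, PN = (p₁ − p₀)/p₁.
PN = (0.22169 − 0.040759) / 0.22169 ≈ 0.8161

PN ≈ 0.816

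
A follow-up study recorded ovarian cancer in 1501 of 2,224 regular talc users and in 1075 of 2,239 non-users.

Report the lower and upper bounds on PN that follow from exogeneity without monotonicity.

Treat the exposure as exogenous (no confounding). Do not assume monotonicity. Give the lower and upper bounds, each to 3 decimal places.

p₁ = P(outcome | exposed) = 1501/2224 = 0.67491
p₀ = P(outcome | unexposed) = 1075/2239 = 0.48013
Under exogeneity alone the bounds on PN are max{0,(p₁−p₀)/p₁} ≤ PN ≤ min{1,(1−p₀)/p₁}.
  lower = (p₁ − p₀)/p₁ = 0.19479 / 0.67491 ≈ 0.2886
  upper = min{1, (1 − p₀)/p₁} = 0.51987 / 0.67491 ≈ 0.7703

0.289 ≤ PN ≤ 0.770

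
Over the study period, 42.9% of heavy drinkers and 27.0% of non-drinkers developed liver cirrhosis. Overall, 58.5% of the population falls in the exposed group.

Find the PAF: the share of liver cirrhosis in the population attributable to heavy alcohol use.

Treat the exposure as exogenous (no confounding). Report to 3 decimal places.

p₁ = 0.429, p₀ = 0.27.
Overall risk P(Y=1) = π·p₁ + (1−π)·p₀ = 0.585×0.429 + 0.415×0.27 = 0.36301.
Under exogeneity, PAF = [P(Y=1) − p₀] / P(Y=1).
PAF = (0.36301 − 0.27) / 0.36301 ≈ 0.2562

PAF ≈ 0.256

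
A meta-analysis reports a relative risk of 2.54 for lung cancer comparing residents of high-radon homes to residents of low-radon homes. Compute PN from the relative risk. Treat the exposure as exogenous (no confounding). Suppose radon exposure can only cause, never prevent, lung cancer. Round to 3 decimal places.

PN ≈ 0.606

Under exogeneity and monotonicity, PN = (RR − 1) / RR = 1 − 1/RR.
PN = (2.54 − 1) / 2.54 = 1.54 / 2.54 ≈ 0.6063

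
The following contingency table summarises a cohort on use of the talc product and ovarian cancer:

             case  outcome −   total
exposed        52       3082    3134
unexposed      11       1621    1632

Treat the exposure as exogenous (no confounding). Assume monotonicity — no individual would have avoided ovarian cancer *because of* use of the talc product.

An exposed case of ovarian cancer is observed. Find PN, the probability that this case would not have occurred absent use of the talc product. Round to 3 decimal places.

PN ≈ 0.594

p₁ = P(outcome | exposed) = 52/3134 = 0.016592
p₀ = P(outcome | unexposed) = 11/1632 = 0.0067402
Under exogeneity and monotonicity, PN = (p₁ − p₀)/p₁.
PN = (0.016592 − 0.0067402) / 0.016592 ≈ 0.5938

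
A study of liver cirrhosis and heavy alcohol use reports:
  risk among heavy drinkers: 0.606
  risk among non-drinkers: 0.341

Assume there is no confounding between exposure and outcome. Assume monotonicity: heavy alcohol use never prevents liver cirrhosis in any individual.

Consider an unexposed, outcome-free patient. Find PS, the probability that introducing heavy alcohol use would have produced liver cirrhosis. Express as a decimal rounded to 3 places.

PS ≈ 0.402

Let p₁ = 0.606, p₀ = 0.341.
Under exogeneity and monotonicity, PS = (p₁ − p₀) / (1 − p₀).
PS = (0.606 − 0.341) / (1 − 0.341) = 0.265 / 0.659 ≈ 0.4021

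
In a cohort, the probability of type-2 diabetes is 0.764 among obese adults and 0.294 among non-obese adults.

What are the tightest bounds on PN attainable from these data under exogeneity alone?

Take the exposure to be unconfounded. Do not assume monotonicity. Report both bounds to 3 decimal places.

Let p₁ = 0.764, p₀ = 0.294.
Under exogeneity alone the bounds on PN are max{0,(p₁−p₀)/p₁} ≤ PN ≤ min{1,(1−p₀)/p₁}.
  lower = (p₁ − p₀)/p₁ = 0.47 / 0.764 ≈ 0.6152
  upper = min{1, (1 − p₀)/p₁} = 0.706 / 0.764 ≈ 0.9241

0.615 ≤ PN ≤ 0.924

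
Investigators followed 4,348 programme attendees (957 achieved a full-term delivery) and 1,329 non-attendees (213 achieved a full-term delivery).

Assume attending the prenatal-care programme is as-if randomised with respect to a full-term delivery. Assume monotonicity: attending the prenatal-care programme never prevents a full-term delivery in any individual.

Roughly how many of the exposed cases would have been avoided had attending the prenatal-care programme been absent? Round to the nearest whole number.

about 260 cases

p₁ = P(outcome | exposed) = 957/4348 = 0.2201
p₀ = P(outcome | unexposed) = 213/1329 = 0.16027
PN = (p₁ − p₀)/p₁ = (0.2201 − 0.16027) / 0.2201 ≈ 0.27183.
Attributable cases ≈ PN × (exposed cases) = 0.27183 × 957 ≈ 260.14.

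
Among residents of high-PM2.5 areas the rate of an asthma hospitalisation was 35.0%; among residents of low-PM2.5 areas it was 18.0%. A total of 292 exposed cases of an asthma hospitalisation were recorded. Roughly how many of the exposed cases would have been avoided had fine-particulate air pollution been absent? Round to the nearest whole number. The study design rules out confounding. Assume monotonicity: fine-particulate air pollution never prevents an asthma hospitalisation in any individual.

about 142 cases

p₁ = 0.35, p₀ = 0.18.
PN = (p₁ − p₀)/p₁ = (0.35 − 0.18) / 0.35 ≈ 0.48571.
Attributable cases ≈ PN × (exposed cases) = 0.48571 × 292 ≈ 141.83.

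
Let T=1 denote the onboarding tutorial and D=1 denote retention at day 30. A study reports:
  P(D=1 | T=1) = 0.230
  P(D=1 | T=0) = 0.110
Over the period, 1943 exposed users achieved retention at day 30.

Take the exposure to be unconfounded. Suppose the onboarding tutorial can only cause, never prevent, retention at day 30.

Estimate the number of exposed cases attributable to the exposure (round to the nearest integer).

about 1014 cases

Let p₁ = 0.23, p₀ = 0.11.
PN = (p₁ − p₀)/p₁ = (0.23 − 0.11) / 0.23 ≈ 0.52174.
Attributable cases ≈ PN × (exposed cases) = 0.52174 × 1943 ≈ 1013.74.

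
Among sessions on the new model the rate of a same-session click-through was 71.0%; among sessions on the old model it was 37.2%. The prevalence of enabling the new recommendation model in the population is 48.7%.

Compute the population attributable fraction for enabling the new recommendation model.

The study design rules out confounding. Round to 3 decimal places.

PAF ≈ 0.307

p₁ = 0.71, p₀ = 0.372.
Overall risk P(Y=1) = π·p₁ + (1−π)·p₀ = 0.487×0.71 + 0.513×0.372 = 0.53661.
Under exogeneity, PAF = [P(Y=1) − p₀] / P(Y=1).
PAF = (0.53661 − 0.372) / 0.53661 ≈ 0.3068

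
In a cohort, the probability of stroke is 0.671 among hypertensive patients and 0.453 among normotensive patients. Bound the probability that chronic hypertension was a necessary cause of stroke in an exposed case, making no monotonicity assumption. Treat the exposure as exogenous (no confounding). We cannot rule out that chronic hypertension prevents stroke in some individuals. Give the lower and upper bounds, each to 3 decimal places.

Let p₁ = 0.671, p₀ = 0.453.
Under exogeneity alone the bounds on PN are max{0,(p₁−p₀)/p₁} ≤ PN ≤ min{1,(1−p₀)/p₁}.
  lower = (p₁ − p₀)/p₁ = 0.218 / 0.671 ≈ 0.3249
  upper = min{1, (1 − p₀)/p₁} = 0.547 / 0.671 ≈ 0.8152

0.325 ≤ PN ≤ 0.815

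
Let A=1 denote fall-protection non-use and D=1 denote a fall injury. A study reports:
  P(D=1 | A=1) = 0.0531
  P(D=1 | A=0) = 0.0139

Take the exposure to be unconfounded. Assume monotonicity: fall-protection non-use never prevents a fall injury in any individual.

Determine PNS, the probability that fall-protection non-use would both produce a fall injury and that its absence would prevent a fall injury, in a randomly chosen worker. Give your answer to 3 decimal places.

Let p₁ = 0.0531, p₀ = 0.0139.
Under exogeneity and monotonicity, PNS = p₁ − p₀.
PNS = 0.0531 − 0.0139 = 0.0392

PNS ≈ 0.039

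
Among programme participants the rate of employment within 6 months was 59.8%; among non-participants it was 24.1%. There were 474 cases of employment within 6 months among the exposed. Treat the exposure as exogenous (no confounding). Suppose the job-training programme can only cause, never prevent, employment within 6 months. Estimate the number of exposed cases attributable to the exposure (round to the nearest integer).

p₁ = 0.598, p₀ = 0.241.
PN = (p₁ − p₀)/p₁ = (0.598 − 0.241) / 0.598 ≈ 0.59699.
Attributable cases ≈ PN × (exposed cases) = 0.59699 × 474 ≈ 282.97.

about 283 cases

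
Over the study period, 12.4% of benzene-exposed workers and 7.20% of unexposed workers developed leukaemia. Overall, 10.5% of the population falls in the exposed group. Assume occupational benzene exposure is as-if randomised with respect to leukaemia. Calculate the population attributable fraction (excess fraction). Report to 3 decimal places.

p₁ = 0.124, p₀ = 0.072.
Overall risk P(Y=1) = π·p₁ + (1−π)·p₀ = 0.105×0.124 + 0.895×0.072 = 0.07746.
Under exogeneity, PAF = [P(Y=1) − p₀] / P(Y=1).
PAF = (0.07746 − 0.072) / 0.07746 ≈ 0.0705

PAF ≈ 0.070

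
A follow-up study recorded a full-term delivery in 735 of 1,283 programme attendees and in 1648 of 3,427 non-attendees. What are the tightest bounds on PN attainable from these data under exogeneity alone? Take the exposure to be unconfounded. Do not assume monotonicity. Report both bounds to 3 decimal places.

0.161 ≤ PN ≤ 0.906

p₁ = P(outcome | exposed) = 735/1283 = 0.57288
p₀ = P(outcome | unexposed) = 1648/3427 = 0.48089
Under exogeneity alone the bounds on PN are max{0,(p₁−p₀)/p₁} ≤ PN ≤ min{1,(1−p₀)/p₁}.
  lower = (p₁ − p₀)/p₁ = 0.091989 / 0.57288 ≈ 0.1606
  upper = min{1, (1 − p₀)/p₁} = 0.51911 / 0.57288 ≈ 0.9062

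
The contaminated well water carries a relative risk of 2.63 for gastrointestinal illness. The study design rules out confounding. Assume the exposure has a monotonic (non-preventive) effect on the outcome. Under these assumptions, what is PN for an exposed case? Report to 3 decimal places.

PN ≈ 0.620

Under exogeneity and monotonicity, PN = (RR − 1) / RR = 1 − 1/RR.
PN = (2.63 − 1) / 2.63 = 1.63 / 2.63 ≈ 0.6198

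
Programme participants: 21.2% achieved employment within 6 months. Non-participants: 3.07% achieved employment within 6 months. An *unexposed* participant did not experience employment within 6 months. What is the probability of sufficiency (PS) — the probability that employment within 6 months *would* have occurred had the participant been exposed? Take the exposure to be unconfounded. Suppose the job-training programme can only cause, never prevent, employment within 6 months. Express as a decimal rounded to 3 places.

PS ≈ 0.187

p₁ = 0.212, p₀ = 0.0307.
Under exogeneity and monotonicity, PS = (p₁ − p₀) / (1 − p₀).
PS = (0.212 − 0.0307) / (1 − 0.0307) = 0.1813 / 0.9693 ≈ 0.1870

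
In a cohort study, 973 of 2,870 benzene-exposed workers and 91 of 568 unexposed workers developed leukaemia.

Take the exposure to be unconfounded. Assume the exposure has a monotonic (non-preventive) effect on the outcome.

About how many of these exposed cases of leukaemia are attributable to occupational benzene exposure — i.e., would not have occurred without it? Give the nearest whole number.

about 513 cases

p₁ = P(outcome | exposed) = 973/2870 = 0.33902
p₀ = P(outcome | unexposed) = 91/568 = 0.16021
PN = (p₁ − p₀)/p₁ = (0.33902 − 0.16021) / 0.33902 ≈ 0.52743.
Attributable cases ≈ PN × (exposed cases) = 0.52743 × 973 ≈ 513.19.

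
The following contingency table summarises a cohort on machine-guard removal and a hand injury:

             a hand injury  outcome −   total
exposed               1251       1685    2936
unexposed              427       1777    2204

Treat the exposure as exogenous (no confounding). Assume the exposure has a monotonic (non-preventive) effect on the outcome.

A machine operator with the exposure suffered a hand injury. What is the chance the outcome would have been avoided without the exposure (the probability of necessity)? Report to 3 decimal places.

p₁ = P(outcome | exposed) = 1251/2936 = 0.42609
p₀ = P(outcome | unexposed) = 427/2204 = 0.19374
Under exogeneity and monotonicity, PN = (p₁ − p₀)/p₁.
PN = (0.42609 − 0.19374) / 0.42609 ≈ 0.5453

PN ≈ 0.545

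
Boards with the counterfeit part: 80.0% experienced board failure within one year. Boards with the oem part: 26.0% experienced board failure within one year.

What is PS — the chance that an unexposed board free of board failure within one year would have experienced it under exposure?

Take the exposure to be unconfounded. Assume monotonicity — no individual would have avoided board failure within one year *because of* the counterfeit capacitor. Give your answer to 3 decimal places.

p₁ = 0.8, p₀ = 0.26.
Under exogeneity and monotonicity, PS = (p₁ − p₀) / (1 − p₀).
PS = (0.8 − 0.26) / (1 − 0.26) = 0.54 / 0.74 ≈ 0.7297

PS ≈ 0.730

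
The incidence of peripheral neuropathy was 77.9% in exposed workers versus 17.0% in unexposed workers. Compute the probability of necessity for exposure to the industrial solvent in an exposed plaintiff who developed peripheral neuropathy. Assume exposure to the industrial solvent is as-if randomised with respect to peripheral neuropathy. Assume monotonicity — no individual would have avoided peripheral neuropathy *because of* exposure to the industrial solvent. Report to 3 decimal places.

p₁ = 0.779, p₀ = 0.17.
Under exogeneity and monotonicity, PN = (p₁ − p₀) / p₁.
PN = (0.779 − 0.17) / 0.779 = 0.609 / 0.779 ≈ 0.7818

PN ≈ 0.782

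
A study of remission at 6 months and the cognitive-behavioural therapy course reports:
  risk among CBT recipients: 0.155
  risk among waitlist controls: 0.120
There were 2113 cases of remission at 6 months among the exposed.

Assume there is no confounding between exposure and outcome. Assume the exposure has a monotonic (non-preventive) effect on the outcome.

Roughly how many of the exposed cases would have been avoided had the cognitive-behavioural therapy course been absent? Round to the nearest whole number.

about 477 cases

Let p₁ = 0.155, p₀ = 0.12.
PN = (p₁ − p₀)/p₁ = (0.155 − 0.12) / 0.155 ≈ 0.22581.
Attributable cases ≈ PN × (exposed cases) = 0.22581 × 2113 ≈ 477.13.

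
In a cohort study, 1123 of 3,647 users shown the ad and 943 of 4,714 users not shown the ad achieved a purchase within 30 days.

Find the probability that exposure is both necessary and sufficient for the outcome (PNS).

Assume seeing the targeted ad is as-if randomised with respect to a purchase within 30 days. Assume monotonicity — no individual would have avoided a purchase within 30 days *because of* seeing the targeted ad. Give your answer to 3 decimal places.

PNS ≈ 0.108

p₁ = P(outcome | exposed) = 1123/3647 = 0.30792
p₀ = P(outcome | unexposed) = 943/4714 = 0.20004
Under exogeneity and monotonicity, PNS = p₁ − p₀.
PNS = 0.30792 − 0.20004 = 0.10788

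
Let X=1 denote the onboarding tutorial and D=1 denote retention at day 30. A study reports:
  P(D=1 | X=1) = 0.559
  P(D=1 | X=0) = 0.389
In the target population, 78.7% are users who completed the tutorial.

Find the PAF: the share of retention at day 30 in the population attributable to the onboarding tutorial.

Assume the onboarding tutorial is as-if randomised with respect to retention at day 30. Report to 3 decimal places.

Let p₁ = 0.559, p₀ = 0.389.
Overall risk P(Y=1) = π·p₁ + (1−π)·p₀ = 0.787×0.559 + 0.213×0.389 = 0.52279.
Under exogeneity, PAF = [P(Y=1) − p₀] / P(Y=1).
PAF = (0.52279 − 0.389) / 0.52279 ≈ 0.2559

PAF ≈ 0.256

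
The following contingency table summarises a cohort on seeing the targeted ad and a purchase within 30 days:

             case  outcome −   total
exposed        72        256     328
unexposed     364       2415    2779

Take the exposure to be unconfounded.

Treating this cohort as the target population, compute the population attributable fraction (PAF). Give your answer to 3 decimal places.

p₁ = P(outcome | exposed) = 72/328 = 0.21951
p₀ = P(outcome | unexposed) = 364/2779 = 0.13098
Exposure prevalence π = 328/3107 = 0.10557; overall risk P(Y=1) = 0.14033.
Under exogeneity, PAF = [P(Y=1) − p₀]/P(Y=1).
PAF = (0.14033 − 0.13098) / 0.14033 ≈ 0.0666

PAF ≈ 0.067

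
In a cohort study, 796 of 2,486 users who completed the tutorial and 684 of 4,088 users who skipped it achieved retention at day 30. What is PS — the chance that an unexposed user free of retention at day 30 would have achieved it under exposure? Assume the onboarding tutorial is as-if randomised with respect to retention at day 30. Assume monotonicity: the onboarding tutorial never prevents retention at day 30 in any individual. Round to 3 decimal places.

PS ≈ 0.184

p₁ = P(outcome | exposed) = 796/2486 = 0.32019
p₀ = P(outcome | unexposed) = 684/4088 = 0.16732
Under exogeneity and monotonicity, PS = (p₁ − p₀) / (1 − p₀).
PS = (0.32019 − 0.16732) / (1 − 0.16732) = 0.15287 / 0.83268 ≈ 0.1836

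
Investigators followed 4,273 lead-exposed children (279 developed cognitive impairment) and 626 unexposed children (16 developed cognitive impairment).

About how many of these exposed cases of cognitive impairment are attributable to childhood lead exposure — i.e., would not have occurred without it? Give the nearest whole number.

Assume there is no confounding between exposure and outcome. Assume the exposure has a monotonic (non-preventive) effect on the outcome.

about 170 cases

p₁ = P(outcome | exposed) = 279/4273 = 0.065294
p₀ = P(outcome | unexposed) = 16/626 = 0.025559
PN = (p₁ − p₀)/p₁ = (0.065294 − 0.025559) / 0.065294 ≈ 0.60855.
Attributable cases ≈ PN × (exposed cases) = 0.60855 × 279 ≈ 169.79.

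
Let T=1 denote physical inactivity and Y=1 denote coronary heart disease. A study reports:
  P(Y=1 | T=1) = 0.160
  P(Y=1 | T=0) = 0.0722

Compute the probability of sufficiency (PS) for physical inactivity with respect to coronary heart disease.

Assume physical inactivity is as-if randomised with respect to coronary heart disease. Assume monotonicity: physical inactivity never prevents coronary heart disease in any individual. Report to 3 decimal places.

Let p₁ = 0.16, p₀ = 0.0722.
Under exogeneity and monotonicity, PS = (p₁ − p₀) / (1 − p₀).
PS = (0.16 − 0.0722) / (1 − 0.0722) = 0.0878 / 0.9278 ≈ 0.0946

PS ≈ 0.095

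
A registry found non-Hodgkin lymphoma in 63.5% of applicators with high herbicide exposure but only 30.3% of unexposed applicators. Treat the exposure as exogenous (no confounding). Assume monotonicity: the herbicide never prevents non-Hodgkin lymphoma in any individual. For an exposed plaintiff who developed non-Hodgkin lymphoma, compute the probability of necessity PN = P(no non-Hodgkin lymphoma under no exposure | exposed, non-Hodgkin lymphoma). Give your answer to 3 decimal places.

p₁ = 0.635, p₀ = 0.303.
Under exogeneity and monotonicity, PN = (p₁ − p₀) / p₁.
PN = (0.635 − 0.303) / 0.635 = 0.332 / 0.635 ≈ 0.5228

PN ≈ 0.523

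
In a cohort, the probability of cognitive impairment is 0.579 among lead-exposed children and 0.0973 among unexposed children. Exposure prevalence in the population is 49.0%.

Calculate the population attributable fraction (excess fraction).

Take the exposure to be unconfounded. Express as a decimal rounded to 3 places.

Let p₁ = 0.579, p₀ = 0.0973.
Overall risk P(Y=1) = π·p₁ + (1−π)·p₀ = 0.49×0.579 + 0.51×0.0973 = 0.33333.
Under exogeneity, PAF = [P(Y=1) − p₀] / P(Y=1).
PAF = (0.33333 − 0.0973) / 0.33333 ≈ 0.7081

PAF ≈ 0.708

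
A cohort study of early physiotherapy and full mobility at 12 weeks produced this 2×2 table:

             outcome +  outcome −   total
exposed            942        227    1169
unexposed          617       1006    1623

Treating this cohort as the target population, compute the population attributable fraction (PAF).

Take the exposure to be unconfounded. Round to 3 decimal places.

p₁ = P(outcome | exposed) = 942/1169 = 0.80582
p₀ = P(outcome | unexposed) = 617/1623 = 0.38016
Exposure prevalence π = 1169/2792 = 0.4187; overall risk P(Y=1) = 0.55838.
Under exogeneity, PAF = [P(Y=1) − p₀]/P(Y=1).
PAF = (0.55838 − 0.38016) / 0.55838 ≈ 0.3192

PAF ≈ 0.319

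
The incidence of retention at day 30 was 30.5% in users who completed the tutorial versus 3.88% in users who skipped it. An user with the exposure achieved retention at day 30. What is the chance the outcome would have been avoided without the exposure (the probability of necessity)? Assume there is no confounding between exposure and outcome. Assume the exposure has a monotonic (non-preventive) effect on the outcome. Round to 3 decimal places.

PN ≈ 0.873

p₁ = 0.305, p₀ = 0.0388.
Under exogeneity and monotonicity, PN = (p₁ − p₀) / p₁.
PN = (0.305 − 0.0388) / 0.305 = 0.2662 / 0.305 ≈ 0.8728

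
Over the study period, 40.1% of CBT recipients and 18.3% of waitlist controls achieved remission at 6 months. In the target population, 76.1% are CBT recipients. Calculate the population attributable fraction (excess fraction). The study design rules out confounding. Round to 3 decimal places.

p₁ = 0.401, p₀ = 0.183.
Overall risk P(Y=1) = π·p₁ + (1−π)·p₀ = 0.761×0.401 + 0.239×0.183 = 0.3489.
Under exogeneity, PAF = [P(Y=1) − p₀] / P(Y=1).
PAF = (0.3489 − 0.183) / 0.3489 ≈ 0.4755

PAF ≈ 0.475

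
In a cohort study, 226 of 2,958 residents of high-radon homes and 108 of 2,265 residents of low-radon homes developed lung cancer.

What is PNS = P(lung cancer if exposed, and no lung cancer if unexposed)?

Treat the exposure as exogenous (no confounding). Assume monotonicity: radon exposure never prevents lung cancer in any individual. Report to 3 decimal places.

PNS ≈ 0.029

p₁ = P(outcome | exposed) = 226/2958 = 0.076403
p₀ = P(outcome | unexposed) = 108/2265 = 0.047682
Under exogeneity and monotonicity, PNS = p₁ − p₀.
PNS = 0.076403 − 0.047682 = 0.028721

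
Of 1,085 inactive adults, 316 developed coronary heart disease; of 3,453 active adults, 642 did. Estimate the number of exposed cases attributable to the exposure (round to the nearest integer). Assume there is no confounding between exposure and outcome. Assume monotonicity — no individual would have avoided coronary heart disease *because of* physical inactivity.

p₁ = P(outcome | exposed) = 316/1085 = 0.29124
p₀ = P(outcome | unexposed) = 642/3453 = 0.18593
PN = (p₁ − p₀)/p₁ = (0.29124 − 0.18593) / 0.29124 ≈ 0.36162.
Attributable cases ≈ PN × (exposed cases) = 0.36162 × 316 ≈ 114.27.

about 114 cases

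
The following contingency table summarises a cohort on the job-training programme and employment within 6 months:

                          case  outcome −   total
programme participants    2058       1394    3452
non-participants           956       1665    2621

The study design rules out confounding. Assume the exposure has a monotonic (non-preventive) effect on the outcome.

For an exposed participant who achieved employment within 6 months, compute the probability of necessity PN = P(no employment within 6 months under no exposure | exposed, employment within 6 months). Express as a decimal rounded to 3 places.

p₁ = P(outcome | exposed) = 2058/3452 = 0.59618
p₀ = P(outcome | unexposed) = 956/2621 = 0.36475
Under exogeneity and monotonicity, PN = (p₁ − p₀)/p₁.
PN = (0.59618 − 0.36475) / 0.59618 ≈ 0.3882

PN ≈ 0.388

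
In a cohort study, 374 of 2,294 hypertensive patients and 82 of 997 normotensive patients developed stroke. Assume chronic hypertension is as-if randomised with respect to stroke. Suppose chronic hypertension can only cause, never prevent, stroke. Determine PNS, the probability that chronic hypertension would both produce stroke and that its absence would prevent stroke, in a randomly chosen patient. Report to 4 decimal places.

p₁ = P(outcome | exposed) = 374/2294 = 0.16303
p₀ = P(outcome | unexposed) = 82/997 = 0.082247
Under exogeneity and monotonicity, PNS = p₁ − p₀.
PNS = 0.16303 − 0.082247 = 0.080787

PNS ≈ 0.0808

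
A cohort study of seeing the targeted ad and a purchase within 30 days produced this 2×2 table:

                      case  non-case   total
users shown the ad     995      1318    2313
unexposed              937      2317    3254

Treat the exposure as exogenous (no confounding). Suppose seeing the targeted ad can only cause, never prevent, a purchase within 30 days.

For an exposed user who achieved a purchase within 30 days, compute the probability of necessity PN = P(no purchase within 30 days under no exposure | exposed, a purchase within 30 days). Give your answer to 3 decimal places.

PN ≈ 0.331

p₁ = P(outcome | exposed) = 995/2313 = 0.43018
p₀ = P(outcome | unexposed) = 937/3254 = 0.28795
Under exogeneity and monotonicity, PN = (p₁ − p₀)/p₁.
PN = (0.43018 − 0.28795) / 0.43018 ≈ 0.3306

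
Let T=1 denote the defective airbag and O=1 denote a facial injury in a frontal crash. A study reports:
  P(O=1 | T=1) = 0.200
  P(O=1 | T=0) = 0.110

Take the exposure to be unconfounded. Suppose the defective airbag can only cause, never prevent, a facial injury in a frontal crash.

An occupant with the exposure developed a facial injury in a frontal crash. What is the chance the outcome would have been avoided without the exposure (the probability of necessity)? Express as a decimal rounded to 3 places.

PN ≈ 0.450

Let p₁ = 0.2, p₀ = 0.11.
Under exogeneity and monotonicity, PN = (p₁ − p₀) / p₁.
PN = (0.2 − 0.11) / 0.2 = 0.09 / 0.2 ≈ 0.4500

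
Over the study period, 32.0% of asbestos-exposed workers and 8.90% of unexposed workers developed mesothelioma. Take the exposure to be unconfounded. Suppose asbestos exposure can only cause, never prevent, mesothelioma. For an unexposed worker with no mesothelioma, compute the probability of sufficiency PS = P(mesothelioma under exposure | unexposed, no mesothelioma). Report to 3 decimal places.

PS ≈ 0.254

p₁ = 0.32, p₀ = 0.089.
Under exogeneity and monotonicity, PS = (p₁ − p₀) / (1 − p₀).
PS = (0.32 − 0.089) / (1 − 0.089) = 0.231 / 0.911 ≈ 0.2536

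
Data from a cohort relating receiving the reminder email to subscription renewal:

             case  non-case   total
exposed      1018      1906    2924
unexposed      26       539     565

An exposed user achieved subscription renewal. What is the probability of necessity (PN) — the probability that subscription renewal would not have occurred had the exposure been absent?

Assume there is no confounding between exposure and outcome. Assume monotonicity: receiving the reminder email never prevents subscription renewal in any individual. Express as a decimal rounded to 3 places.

PN ≈ 0.868

p₁ = P(outcome | exposed) = 1018/2924 = 0.34815
p₀ = P(outcome | unexposed) = 26/565 = 0.046018
Under exogeneity and monotonicity, PN = (p₁ − p₀) / p₁.
PN = (0.34815 − 0.046018) / 0.34815 = 0.30214 / 0.34815 ≈ 0.8678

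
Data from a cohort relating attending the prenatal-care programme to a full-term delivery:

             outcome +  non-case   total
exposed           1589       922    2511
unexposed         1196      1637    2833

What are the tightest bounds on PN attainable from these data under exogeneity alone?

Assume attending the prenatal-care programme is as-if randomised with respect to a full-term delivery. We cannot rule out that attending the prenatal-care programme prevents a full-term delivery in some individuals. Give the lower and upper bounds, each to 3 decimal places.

p₁ = P(outcome | exposed) = 1589/2511 = 0.63282
p₀ = P(outcome | unexposed) = 1196/2833 = 0.42217
Under exogeneity alone the bounds on PN are max{0,(p₁−p₀)/p₁} ≤ PN ≤ min{1,(1−p₀)/p₁}.
  lower = (p₁ − p₀)/p₁ = 0.21065 / 0.63282 ≈ 0.3329
  upper = min{1, (1 − p₀)/p₁} = 0.57783 / 0.63282 ≈ 0.9131

0.333 ≤ PN ≤ 0.913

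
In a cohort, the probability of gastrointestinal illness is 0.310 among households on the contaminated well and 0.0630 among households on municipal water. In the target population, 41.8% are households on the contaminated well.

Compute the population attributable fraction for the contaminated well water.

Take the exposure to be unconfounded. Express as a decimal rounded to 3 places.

PAF ≈ 0.621

Let p₁ = 0.31, p₀ = 0.063.
Overall risk P(Y=1) = π·p₁ + (1−π)·p₀ = 0.418×0.31 + 0.582×0.063 = 0.16625.
Under exogeneity, PAF = [P(Y=1) − p₀] / P(Y=1).
PAF = (0.16625 − 0.063) / 0.16625 ≈ 0.6210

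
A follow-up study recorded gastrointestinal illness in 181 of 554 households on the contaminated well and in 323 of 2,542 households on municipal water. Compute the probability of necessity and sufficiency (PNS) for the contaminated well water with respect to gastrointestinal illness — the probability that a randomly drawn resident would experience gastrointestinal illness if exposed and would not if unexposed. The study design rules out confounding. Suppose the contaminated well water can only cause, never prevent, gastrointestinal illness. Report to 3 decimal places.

p₁ = P(outcome | exposed) = 181/554 = 0.32671
p₀ = P(outcome | unexposed) = 323/2542 = 0.12707
Under exogeneity and monotonicity, PNS = p₁ − p₀.
PNS = 0.32671 − 0.12707 = 0.19965

PNS ≈ 0.200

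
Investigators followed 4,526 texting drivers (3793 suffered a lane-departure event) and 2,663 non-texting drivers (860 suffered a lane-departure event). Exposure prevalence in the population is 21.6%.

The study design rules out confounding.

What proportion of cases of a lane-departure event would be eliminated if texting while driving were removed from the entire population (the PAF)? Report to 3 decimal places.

PAF ≈ 0.256

p₁ = P(outcome | exposed) = 3793/4526 = 0.83805
p₀ = P(outcome | unexposed) = 860/2663 = 0.32294
Overall risk P(Y=1) = π·p₁ + (1−π)·p₀ = 0.216×0.83805 + 0.784×0.32294 = 0.43421.
Under exogeneity, PAF = [P(Y=1) − p₀] / P(Y=1).
PAF = (0.43421 − 0.32294) / 0.43421 ≈ 0.2562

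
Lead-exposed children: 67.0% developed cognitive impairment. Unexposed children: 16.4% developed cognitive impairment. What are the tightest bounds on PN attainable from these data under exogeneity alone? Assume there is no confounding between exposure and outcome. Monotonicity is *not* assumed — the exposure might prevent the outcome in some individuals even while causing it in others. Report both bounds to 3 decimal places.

p₁ = 0.67, p₀ = 0.164.
Under exogeneity alone the bounds on PN are max{0,(p₁−p₀)/p₁} ≤ PN ≤ min{1,(1−p₀)/p₁}.
  lower = (p₁ − p₀)/p₁ = 0.506 / 0.67 ≈ 0.7552
  upper = min{1, (1 − p₀)/p₁} = 0.836 / 0.67 ≈ 1.2478 → capped at 1

0.755 ≤ PN ≤ 1.000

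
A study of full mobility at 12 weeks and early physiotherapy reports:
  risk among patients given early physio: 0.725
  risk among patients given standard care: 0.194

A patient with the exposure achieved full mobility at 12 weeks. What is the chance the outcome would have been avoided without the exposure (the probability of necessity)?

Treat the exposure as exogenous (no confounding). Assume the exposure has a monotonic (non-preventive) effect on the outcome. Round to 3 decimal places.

Let p₁ = 0.725, p₀ = 0.194.
Under exogeneity and monotonicity, PN = (p₁ − p₀) / p₁.
PN = (0.725 − 0.194) / 0.725 = 0.531 / 0.725 ≈ 0.7324

PN ≈ 0.732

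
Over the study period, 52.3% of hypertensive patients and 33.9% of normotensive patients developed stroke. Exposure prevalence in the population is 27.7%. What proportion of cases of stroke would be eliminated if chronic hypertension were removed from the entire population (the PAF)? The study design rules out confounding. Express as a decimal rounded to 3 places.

PAF ≈ 0.131

p₁ = 0.523, p₀ = 0.339.
Overall risk P(Y=1) = π·p₁ + (1−π)·p₀ = 0.277×0.523 + 0.723×0.339 = 0.38997.
Under exogeneity, PAF = [P(Y=1) − p₀] / P(Y=1).
PAF = (0.38997 − 0.339) / 0.38997 ≈ 0.1307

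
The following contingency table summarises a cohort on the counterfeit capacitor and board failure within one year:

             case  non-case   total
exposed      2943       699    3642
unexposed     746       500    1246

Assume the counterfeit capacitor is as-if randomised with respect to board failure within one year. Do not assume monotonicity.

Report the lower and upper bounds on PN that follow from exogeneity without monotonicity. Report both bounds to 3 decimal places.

0.259 ≤ PN ≤ 0.497

p₁ = P(outcome | exposed) = 2943/3642 = 0.80807
p₀ = P(outcome | unexposed) = 746/1246 = 0.59872
Under exogeneity alone the bounds on PN are max{0,(p₁−p₀)/p₁} ≤ PN ≤ min{1,(1−p₀)/p₁}.
  lower = (p₁ − p₀)/p₁ = 0.20936 / 0.80807 ≈ 0.2591
  upper = min{1, (1 − p₀)/p₁} = 0.40128 / 0.80807 ≈ 0.4966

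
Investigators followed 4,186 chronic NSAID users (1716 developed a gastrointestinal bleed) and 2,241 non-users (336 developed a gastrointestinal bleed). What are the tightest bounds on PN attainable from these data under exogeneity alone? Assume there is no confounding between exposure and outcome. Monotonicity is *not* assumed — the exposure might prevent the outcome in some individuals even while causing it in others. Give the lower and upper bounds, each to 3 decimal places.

0.634 ≤ PN ≤ 1.000

p₁ = P(outcome | exposed) = 1716/4186 = 0.40994
p₀ = P(outcome | unexposed) = 336/2241 = 0.14993
Under exogeneity alone the bounds on PN are max{0,(p₁−p₀)/p₁} ≤ PN ≤ min{1,(1−p₀)/p₁}.
  lower = (p₁ − p₀)/p₁ = 0.26 / 0.40994 ≈ 0.6343
  upper = min{1, (1 − p₀)/p₁} = 0.85007 / 0.40994 ≈ 2.0736 → capped at 1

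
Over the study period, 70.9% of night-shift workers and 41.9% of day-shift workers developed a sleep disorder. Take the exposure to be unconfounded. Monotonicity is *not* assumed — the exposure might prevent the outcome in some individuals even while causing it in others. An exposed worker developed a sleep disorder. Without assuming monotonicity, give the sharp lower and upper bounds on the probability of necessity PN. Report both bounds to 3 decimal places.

p₁ = 0.709, p₀ = 0.419.
Under exogeneity alone the bounds on PN are max{0,(p₁−p₀)/p₁} ≤ PN ≤ min{1,(1−p₀)/p₁}.
  lower = (p₁ − p₀)/p₁ = 0.29 / 0.709 ≈ 0.4090
  upper = min{1, (1 − p₀)/p₁} = 0.581 / 0.709 ≈ 0.8195

0.409 ≤ PN ≤ 0.819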